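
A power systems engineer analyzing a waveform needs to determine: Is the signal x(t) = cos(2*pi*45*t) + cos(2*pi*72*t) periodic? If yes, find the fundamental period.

f1 = 45 Hz, f2 = 72 Hz
Period T1 = 1/45, T2 = 1/72
Ratio T1/T2 = 72/45, which is rational.
The signal is periodic with fundamental period T = 1/GCD(45,72) = 1/9 s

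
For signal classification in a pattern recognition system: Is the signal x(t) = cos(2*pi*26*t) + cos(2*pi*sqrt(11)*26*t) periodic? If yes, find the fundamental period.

f1 = 26 Hz, f2 = 26*sqrt(11) Hz
Ratio f2/f1 = sqrt(11), which is irrational.
Since the frequency ratio is irrational, no common period exists.
The signal is not periodic.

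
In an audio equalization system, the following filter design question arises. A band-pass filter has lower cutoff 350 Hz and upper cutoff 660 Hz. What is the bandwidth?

Bandwidth = f_high - f_low
= 660 Hz - 350 Hz = 310 Hz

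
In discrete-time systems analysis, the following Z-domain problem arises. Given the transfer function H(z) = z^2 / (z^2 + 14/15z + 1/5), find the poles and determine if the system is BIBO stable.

Poles are roots of the denominator: z^2 + 14/15z + 1/5 = 0.
Quadratic formula: z = [-(14/15) +/- sqrt((14/15)^2 - 4*(1/5))] / 2
Discriminant = 196/225 - 4/5 = 16/225; sqrt = 4/15.
z = (-14/15 +/- 4/15) / 2 => z = -1/3 or z = -3/5.
|p1| = 3/5, |p2| = 1/3.
For BIBO stability, all poles must lie inside the unit circle (|p| < 1).
System is STABLE since both |p| < 1.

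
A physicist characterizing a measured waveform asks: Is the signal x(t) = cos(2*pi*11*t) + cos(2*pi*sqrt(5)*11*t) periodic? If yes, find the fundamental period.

f1 = 11 Hz, f2 = 11*sqrt(5) Hz
Ratio f2/f1 = sqrt(5), which is irrational.
Since the frequency ratio is irrational, no common period exists.
The signal is not periodic.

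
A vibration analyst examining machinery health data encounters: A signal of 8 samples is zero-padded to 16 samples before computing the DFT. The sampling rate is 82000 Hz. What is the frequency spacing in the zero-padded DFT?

Original DFT: N = 8, resolution = f_s/N = 82000/8 = 10250 Hz
Zero-padded DFT: N = 16, resolution = f_s/N = 82000/16 = 5125 Hz
Zero-padding interpolates the spectrum (finer frequency grid)
but does NOT improve the true spectral resolution (ability to resolve close frequencies).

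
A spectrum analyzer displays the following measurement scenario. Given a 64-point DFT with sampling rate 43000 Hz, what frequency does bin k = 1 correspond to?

The frequency of DFT bin k is: f_k = k * f_s / N
f_1 = 1 * 43000 / 64 = 5375/8 Hz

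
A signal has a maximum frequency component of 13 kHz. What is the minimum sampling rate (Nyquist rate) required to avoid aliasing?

By the Nyquist-Shannon sampling theorem,
the minimum sampling rate (Nyquist rate) must be at least 2 * f_max.
Nyquist rate = 2 * 13 kHz = 26 kHz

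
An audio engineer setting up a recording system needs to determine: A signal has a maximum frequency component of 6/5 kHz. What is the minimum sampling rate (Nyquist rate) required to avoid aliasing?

By the Nyquist-Shannon sampling theorem,
the minimum sampling rate (Nyquist rate) must be at least 2 * f_max.
Nyquist rate = 2 * 6/5 kHz = 12/5 kHz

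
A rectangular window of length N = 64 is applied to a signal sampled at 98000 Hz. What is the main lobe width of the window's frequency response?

For a rectangular window of length N,
the main lobe width in frequency is 2*f_s/N.
= 2*98000/64 = 6125/2 Hz
This determines the minimum frequency separation for resolving two sinusoids.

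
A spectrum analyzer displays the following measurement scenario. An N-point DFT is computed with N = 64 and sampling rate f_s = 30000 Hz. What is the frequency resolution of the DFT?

DFT frequency resolution = f_s / N
= 30000 / 64 = 1875/4 Hz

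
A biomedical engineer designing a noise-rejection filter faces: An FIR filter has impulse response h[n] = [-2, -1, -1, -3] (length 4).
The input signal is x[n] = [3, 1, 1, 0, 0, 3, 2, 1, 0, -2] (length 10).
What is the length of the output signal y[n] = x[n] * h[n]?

For linear convolution, the output length is:
len(y) = len(x) + len(h) - 1 = 10 + 4 - 1 = 13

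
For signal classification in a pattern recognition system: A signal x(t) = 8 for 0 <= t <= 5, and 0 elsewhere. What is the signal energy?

Energy = integral of |x(t)|^2 dt over the signal duration
= 8^2 * 5 = 64 * 5 = 320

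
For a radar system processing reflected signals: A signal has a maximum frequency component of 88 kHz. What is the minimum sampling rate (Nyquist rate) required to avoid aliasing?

By the Nyquist-Shannon sampling theorem,
the minimum sampling rate (Nyquist rate) must be at least 2 * f_max.
Nyquist rate = 2 * 88 kHz = 176 kHz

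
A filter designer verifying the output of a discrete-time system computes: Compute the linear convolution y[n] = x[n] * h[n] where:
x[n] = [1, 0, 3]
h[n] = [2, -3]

y[n] = sum_k x[k]*h[n-k]. Output length = len(x) + len(h) - 1 = 3 + 2 - 1 = 4.
y[0] = 1*2 = 2
y[1] = 0*2 + 1*-3 = -3
y[2] = 3*2 + 0*-3 = 6
y[3] = 3*-3 = -9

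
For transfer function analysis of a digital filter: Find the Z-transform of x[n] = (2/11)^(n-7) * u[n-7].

Time-shifting property: if X(z) = Z{x[n]}, then Z{x[n-d]} = z^(-d) * X(z)
X(z) = z/(z - 2/11) for x[n] = (2/11)^n * u[n]
Z{x[n-7]} = z^(-7) * z/(z - 2/11) = z^(-6)/(z - 2/11)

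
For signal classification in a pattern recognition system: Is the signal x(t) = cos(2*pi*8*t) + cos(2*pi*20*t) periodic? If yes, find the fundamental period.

f1 = 8 Hz, f2 = 20 Hz
Period T1 = 1/8, T2 = 1/20
Ratio T1/T2 = 20/8, which is rational.
The signal is periodic with fundamental period T = 1/GCD(8,20) = 1/4 s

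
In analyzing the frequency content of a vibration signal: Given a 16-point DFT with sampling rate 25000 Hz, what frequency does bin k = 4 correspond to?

The frequency of DFT bin k is: f_k = k * f_s / N
f_4 = 4 * 25000 / 16 = 6250 Hz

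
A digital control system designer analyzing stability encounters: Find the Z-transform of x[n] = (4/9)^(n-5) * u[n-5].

Time-shifting property: if X(z) = Z{x[n]}, then Z{x[n-d]} = z^(-d) * X(z)
X(z) = z/(z - 4/9) for x[n] = (4/9)^n * u[n]
Z{x[n-5]} = z^(-5) * z/(z - 4/9) = z^(-4)/(z - 4/9)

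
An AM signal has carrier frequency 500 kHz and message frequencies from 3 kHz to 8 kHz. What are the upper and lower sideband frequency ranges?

Upper sideband (USB) = fc + [fm_low, fm_high] = 500 + [3, 8] = [503, 508] kHz
Lower sideband (LSB) = fc - [fm_high, fm_low] = 500 - [8, 3] = [492, 497] kHz
Total occupied spectrum: 492 kHz to 508 kHz (plus carrier at 500 kHz)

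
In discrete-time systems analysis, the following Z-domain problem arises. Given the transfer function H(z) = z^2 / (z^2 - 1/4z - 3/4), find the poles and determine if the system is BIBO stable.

Poles are roots of the denominator: z^2 - 1/4z - 3/4 = 0.
Quadratic formula: z = [-(-1/4) +/- sqrt((-1/4)^2 - 4*(-3/4))] / 2
Discriminant = 1/16 + 3 = 49/16; sqrt = 7/4.
z = (1/4 +/- 7/4) / 2 => z = 1 or z = -3/4.
|p1| = 1, |p2| = 3/4.
For BIBO stability, all poles must lie inside the unit circle (|p| < 1).
System is UNSTABLE since at least one |p| >= 1.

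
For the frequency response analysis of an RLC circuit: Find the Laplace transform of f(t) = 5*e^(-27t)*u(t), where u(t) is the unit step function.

Standard Laplace transform pair:
e^(-at)*u(t) <-> 1/(s+a)
With a = 27: L{5*e^(-27t)*u(t)} = 5/(s+27), ROC: Re(s) > -27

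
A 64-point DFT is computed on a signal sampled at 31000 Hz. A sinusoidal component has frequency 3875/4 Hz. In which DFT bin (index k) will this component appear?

DFT frequency resolution = f_s/N = 31000/64 = 3875/8 Hz
Bin index k = f_signal / resolution = 3875/4 / 3875/8 = 2
The signal frequency 3875/4 Hz falls in DFT bin k = 2.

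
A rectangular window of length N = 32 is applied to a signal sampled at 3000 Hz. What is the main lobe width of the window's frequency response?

For a rectangular window of length N,
the main lobe width in frequency is 2*f_s/N.
= 2*3000/32 = 375/2 Hz
This determines the minimum frequency separation for resolving two sinusoids.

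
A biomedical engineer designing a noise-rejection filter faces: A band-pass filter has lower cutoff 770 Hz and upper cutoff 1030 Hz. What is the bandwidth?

Bandwidth = f_high - f_low
= 1030 Hz - 770 Hz = 260 Hz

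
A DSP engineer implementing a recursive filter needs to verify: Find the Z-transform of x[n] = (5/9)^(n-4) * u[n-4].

Time-shifting property: if X(z) = Z{x[n]}, then Z{x[n-d]} = z^(-d) * X(z)
X(z) = z/(z - 5/9) for x[n] = (5/9)^n * u[n]
Z{x[n-4]} = z^(-4) * z/(z - 5/9) = z^(-3)/(z - 5/9)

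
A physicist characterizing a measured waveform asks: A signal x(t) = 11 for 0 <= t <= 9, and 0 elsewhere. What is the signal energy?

Energy = integral of |x(t)|^2 dt over the signal duration
= 11^2 * 9 = 121 * 9 = 1089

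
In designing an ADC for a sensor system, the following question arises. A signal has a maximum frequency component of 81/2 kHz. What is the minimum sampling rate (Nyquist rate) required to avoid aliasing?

By the Nyquist-Shannon sampling theorem,
the minimum sampling rate (Nyquist rate) must be at least 2 * f_max.
Nyquist rate = 2 * 81/2 kHz = 81 kHz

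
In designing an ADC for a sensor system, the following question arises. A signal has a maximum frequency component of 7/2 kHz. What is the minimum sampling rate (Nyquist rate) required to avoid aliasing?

By the Nyquist-Shannon sampling theorem,
the minimum sampling rate (Nyquist rate) must be at least 2 * f_max.
Nyquist rate = 2 * 7/2 kHz = 7 kHz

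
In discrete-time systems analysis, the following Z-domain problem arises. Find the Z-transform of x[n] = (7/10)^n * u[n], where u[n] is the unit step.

The Z-transform of a^n * u[n] is z/(z-a) for |z| > |a|.
Here a = 7/10, so X(z) = z/(z - (7/10)) = 10z/(10z - 7)
ROC: |z| > 7/10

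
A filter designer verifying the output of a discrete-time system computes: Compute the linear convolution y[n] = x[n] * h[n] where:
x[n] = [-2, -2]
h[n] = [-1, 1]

y[n] = sum_k x[k]*h[n-k]. Output length = len(x) + len(h) - 1 = 2 + 2 - 1 = 3.
y[0] = -2*-1 = 2
y[1] = -2*-1 + -2*1 = 0
y[2] = -2*1 = -2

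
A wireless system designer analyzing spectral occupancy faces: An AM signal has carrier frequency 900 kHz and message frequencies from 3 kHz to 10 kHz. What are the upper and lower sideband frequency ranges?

Upper sideband (USB) = fc + [fm_low, fm_high] = 900 + [3, 10] = [903, 910] kHz
Lower sideband (LSB) = fc - [fm_high, fm_low] = 900 - [10, 3] = [890, 897] kHz
Total occupied spectrum: 890 kHz to 910 kHz (plus carrier at 900 kHz)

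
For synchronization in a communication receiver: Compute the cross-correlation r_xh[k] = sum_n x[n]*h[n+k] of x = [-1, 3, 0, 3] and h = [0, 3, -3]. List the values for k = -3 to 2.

Both sequences indexed from 0 and zero outside their support.
Lags with overlap: k = -3 to 2.
  r_xh[-3] = x[3]*h[0] = 0
  r_xh[-2] = x[2]*h[0] + x[3]*h[1] = 9
  r_xh[-1] = x[1]*h[0] + x[2]*h[1] + x[3]*h[2] = -9
  r_xh[0] = x[0]*h[0] + x[1]*h[1] + x[2]*h[2] = 9
  r_xh[1] = x[0]*h[1] + x[1]*h[2] = -12
  r_xh[2] = x[0]*h[2] = 3
r_xh = [0, 9, -9, 9, -12, 3] (for k = -3, ..., 2)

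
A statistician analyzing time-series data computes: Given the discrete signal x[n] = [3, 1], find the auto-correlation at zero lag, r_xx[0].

The auto-correlation at zero lag r_xx[0] equals the signal energy.
r_xx[0] = sum of x[n]^2 = 3^2 + 1^2
= 9 + 1 = 10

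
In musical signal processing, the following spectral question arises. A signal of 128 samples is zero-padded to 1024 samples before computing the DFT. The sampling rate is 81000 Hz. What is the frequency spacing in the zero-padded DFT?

Original DFT: N = 128, resolution = f_s/N = 81000/128 = 10125/16 Hz
Zero-padded DFT: N = 1024, resolution = f_s/N = 81000/1024 = 10125/128 Hz
Zero-padding interpolates the spectrum (finer frequency grid)
but does NOT improve the true spectral resolution (ability to resolve close frequencies).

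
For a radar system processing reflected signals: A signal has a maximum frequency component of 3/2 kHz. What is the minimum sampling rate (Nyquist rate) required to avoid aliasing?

By the Nyquist-Shannon sampling theorem,
the minimum sampling rate (Nyquist rate) must be at least 2 * f_max.
Nyquist rate = 2 * 3/2 kHz = 3 kHz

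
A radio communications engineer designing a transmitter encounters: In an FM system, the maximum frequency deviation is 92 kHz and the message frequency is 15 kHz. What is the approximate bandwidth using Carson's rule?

Carson's rule: BW = 2*(delta_f + f_m)
= 2*(92 + 15) kHz = 214 kHz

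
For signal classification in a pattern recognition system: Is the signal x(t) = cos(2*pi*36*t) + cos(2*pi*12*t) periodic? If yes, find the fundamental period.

f1 = 36 Hz, f2 = 12 Hz
Period T1 = 1/36, T2 = 1/12
Ratio T1/T2 = 12/36, which is rational.
The signal is periodic with fundamental period T = 1/GCD(36,12) = 1/12 s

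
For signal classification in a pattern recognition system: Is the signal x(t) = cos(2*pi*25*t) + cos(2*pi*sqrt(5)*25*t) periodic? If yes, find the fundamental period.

f1 = 25 Hz, f2 = 25*sqrt(5) Hz
Ratio f2/f1 = sqrt(5), which is irrational.
Since the frequency ratio is irrational, no common period exists.
The signal is not periodic.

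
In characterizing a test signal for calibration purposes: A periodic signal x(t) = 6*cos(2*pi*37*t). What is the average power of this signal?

Average power of A*cos(wt) is A^2/2.
P = 6^2 / 2 = 36/2 = 18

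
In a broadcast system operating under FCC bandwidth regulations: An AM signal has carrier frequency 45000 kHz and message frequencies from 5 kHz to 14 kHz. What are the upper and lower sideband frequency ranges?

Upper sideband (USB) = fc + [fm_low, fm_high] = 45000 + [5, 14] = [45005, 45014] kHz
Lower sideband (LSB) = fc - [fm_high, fm_low] = 45000 - [14, 5] = [44986, 44995] kHz
Total occupied spectrum: 44986 kHz to 45014 kHz (plus carrier at 45000 kHz)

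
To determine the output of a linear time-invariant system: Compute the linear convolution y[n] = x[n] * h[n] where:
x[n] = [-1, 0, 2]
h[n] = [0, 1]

y[n] = sum_k x[k]*h[n-k]. Output length = len(x) + len(h) - 1 = 3 + 2 - 1 = 4.
y[0] = -1*0 = 0
y[1] = 0*0 + -1*1 = -1
y[2] = 2*0 + 0*1 = 0
y[3] = 2*1 = 2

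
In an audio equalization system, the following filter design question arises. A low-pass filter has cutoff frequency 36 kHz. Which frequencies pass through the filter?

A low-pass filter passes all frequencies below the cutoff frequency 36 kHz and attenuates higher frequencies.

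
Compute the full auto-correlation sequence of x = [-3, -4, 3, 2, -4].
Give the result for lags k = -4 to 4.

r_xx[k] = sum_m x[m]*x[m+k], indexed from 0, for k = -4 to 4:
  r_xx[-4] = x[4]*x[0] = 12
  r_xx[-3] = x[3]*x[0] + x[4]*x[1] = 10
  r_xx[-2] = x[2]*x[0] + x[3]*x[1] + x[4]*x[2] = -29
  r_xx[-1] = x[1]*x[0] + x[2]*x[1] + x[3]*x[2] + x[4]*x[3] = -2
  r_xx[0] = x[0]*x[0] + x[1]*x[1] + x[2]*x[2] + x[3]*x[3] + x[4]*x[4] = 54
  r_xx[1] = x[0]*x[1] + x[1]*x[2] + x[2]*x[3] + x[3]*x[4] = -2
  r_xx[2] = x[0]*x[2] + x[1]*x[3] + x[2]*x[4] = -29
  r_xx[3] = x[0]*x[3] + x[1]*x[4] = 10
  r_xx[4] = x[0]*x[4] = 12
r_xx = [12, 10, -29, -2, 54, -2, -29, 10, 12]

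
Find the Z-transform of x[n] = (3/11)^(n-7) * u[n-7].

Time-shifting property: if X(z) = Z{x[n]}, then Z{x[n-d]} = z^(-d) * X(z)
X(z) = z/(z - 3/11) for x[n] = (3/11)^n * u[n]
Z{x[n-7]} = z^(-7) * z/(z - 3/11) = z^(-6)/(z - 3/11)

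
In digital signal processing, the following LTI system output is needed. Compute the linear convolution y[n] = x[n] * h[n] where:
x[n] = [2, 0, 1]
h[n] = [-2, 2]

y[n] = sum_k x[k]*h[n-k]. Output length = len(x) + len(h) - 1 = 3 + 2 - 1 = 4.
y[0] = 2*-2 = -4
y[1] = 0*-2 + 2*2 = 4
y[2] = 1*-2 + 0*2 = -2
y[3] = 1*2 = 2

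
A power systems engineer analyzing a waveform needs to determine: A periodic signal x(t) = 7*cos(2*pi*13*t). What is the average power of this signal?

Average power of A*cos(wt) is A^2/2.
P = 7^2 / 2 = 49/2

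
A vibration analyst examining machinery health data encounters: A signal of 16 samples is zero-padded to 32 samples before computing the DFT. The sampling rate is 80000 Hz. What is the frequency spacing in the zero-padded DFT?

Original DFT: N = 16, resolution = f_s/N = 80000/16 = 5000 Hz
Zero-padded DFT: N = 32, resolution = f_s/N = 80000/32 = 2500 Hz
Zero-padding interpolates the spectrum (finer frequency grid)
but does NOT improve the true spectral resolution (ability to resolve close frequencies).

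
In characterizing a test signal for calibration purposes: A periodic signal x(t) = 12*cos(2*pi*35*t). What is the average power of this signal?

Average power of A*cos(wt) is A^2/2.
P = 12^2 / 2 = 144/2 = 72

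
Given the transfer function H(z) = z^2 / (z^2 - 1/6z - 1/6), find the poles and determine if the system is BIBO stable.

Poles are roots of the denominator: z^2 - 1/6z - 1/6 = 0.
Quadratic formula: z = [-(-1/6) +/- sqrt((-1/6)^2 - 4*(-1/6))] / 2
Discriminant = 1/36 + 2/3 = 25/36; sqrt = 5/6.
z = (1/6 +/- 5/6) / 2 => z = 1/2 or z = -1/3.
|p1| = 1/2, |p2| = 1/3.
For BIBO stability, all poles must lie inside the unit circle (|p| < 1).
System is STABLE since both |p| < 1.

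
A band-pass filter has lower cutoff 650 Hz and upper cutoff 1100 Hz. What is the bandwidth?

Bandwidth = f_high - f_low
= 1100 Hz - 650 Hz = 450 Hz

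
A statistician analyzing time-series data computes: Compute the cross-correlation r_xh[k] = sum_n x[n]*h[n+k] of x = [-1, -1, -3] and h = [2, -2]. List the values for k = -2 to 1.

Both sequences indexed from 0 and zero outside their support.
Lags with overlap: k = -2 to 1.
  r_xh[-2] = x[2]*h[0] = -6
  r_xh[-1] = x[1]*h[0] + x[2]*h[1] = 4
  r_xh[0] = x[0]*h[0] + x[1]*h[1] = 0
  r_xh[1] = x[0]*h[1] = 2
r_xh = [-6, 4, 0, 2] (for k = -2, ..., 1)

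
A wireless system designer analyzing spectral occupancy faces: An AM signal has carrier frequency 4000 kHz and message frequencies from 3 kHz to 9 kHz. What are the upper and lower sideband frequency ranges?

Upper sideband (USB) = fc + [fm_low, fm_high] = 4000 + [3, 9] = [4003, 4009] kHz
Lower sideband (LSB) = fc - [fm_high, fm_low] = 4000 - [9, 3] = [3991, 3997] kHz
Total occupied spectrum: 3991 kHz to 4009 kHz (plus carrier at 4000 kHz)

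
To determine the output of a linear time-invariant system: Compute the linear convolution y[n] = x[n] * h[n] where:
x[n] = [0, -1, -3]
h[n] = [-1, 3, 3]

y[n] = sum_k x[k]*h[n-k]. Output length = len(x) + len(h) - 1 = 3 + 3 - 1 = 5.
y[0] = 0*-1 = 0
y[1] = -1*-1 + 0*3 = 1
y[2] = -3*-1 + -1*3 + 0*3 = 0
y[3] = -3*3 + -1*3 = -12
y[4] = -3*3 = -9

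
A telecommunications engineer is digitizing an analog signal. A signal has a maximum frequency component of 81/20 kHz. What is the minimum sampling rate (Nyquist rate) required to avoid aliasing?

By the Nyquist-Shannon sampling theorem,
the minimum sampling rate (Nyquist rate) must be at least 2 * f_max.
Nyquist rate = 2 * 81/20 kHz = 81/10 kHz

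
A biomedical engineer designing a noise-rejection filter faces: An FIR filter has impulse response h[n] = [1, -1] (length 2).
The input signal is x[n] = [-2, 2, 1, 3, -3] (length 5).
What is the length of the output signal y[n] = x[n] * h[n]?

For linear convolution, the output length is:
len(y) = len(x) + len(h) - 1 = 5 + 2 - 1 = 6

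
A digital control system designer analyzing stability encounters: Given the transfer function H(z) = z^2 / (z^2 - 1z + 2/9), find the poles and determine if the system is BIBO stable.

Poles are roots of the denominator: z^2 - 1z + 2/9 = 0.
Quadratic formula: z = [-(-1) +/- sqrt((-1)^2 - 4*(2/9))] / 2
Discriminant = 1 - 8/9 = 1/9; sqrt = 1/3.
z = (1 +/- 1/3) / 2 => z = 2/3 or z = 1/3.
|p1| = 2/3, |p2| = 1/3.
For BIBO stability, all poles must lie inside the unit circle (|p| < 1).
System is STABLE since both |p| < 1.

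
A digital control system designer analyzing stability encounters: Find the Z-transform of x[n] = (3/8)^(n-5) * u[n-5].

Time-shifting property: if X(z) = Z{x[n]}, then Z{x[n-d]} = z^(-d) * X(z)
X(z) = z/(z - 3/8) for x[n] = (3/8)^n * u[n]
Z{x[n-5]} = z^(-5) * z/(z - 3/8) = z^(-4)/(z - 3/8)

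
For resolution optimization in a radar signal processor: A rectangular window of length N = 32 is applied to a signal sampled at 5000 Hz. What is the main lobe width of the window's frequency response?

For a rectangular window of length N,
the main lobe width in frequency is 2*f_s/N.
= 2*5000/32 = 625/2 Hz
This determines the minimum frequency separation for resolving two sinusoids.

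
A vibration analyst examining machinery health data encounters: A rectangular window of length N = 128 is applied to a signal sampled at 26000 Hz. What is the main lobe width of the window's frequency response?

For a rectangular window of length N,
the main lobe width in frequency is 2*f_s/N.
= 2*26000/128 = 1625/4 Hz
This determines the minimum frequency separation for resolving two sinusoids.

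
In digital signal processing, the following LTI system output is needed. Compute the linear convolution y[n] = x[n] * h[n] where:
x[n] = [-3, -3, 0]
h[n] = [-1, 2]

y[n] = sum_k x[k]*h[n-k]. Output length = len(x) + len(h) - 1 = 3 + 2 - 1 = 4.
y[0] = -3*-1 = 3
y[1] = -3*-1 + -3*2 = -3
y[2] = 0*-1 + -3*2 = -6
y[3] = 0*2 = 0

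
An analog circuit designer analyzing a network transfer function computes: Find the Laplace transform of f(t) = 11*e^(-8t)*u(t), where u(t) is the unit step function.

Standard Laplace transform pair:
e^(-at)*u(t) <-> 1/(s+a)
With a = 8: L{11*e^(-8t)*u(t)} = 11/(s+8), ROC: Re(s) > -8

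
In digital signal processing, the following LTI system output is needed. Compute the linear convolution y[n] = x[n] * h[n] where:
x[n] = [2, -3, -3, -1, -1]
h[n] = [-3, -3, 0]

y[n] = sum_k x[k]*h[n-k]. Output length = len(x) + len(h) - 1 = 5 + 3 - 1 = 7.
y[0] = 2*-3 = -6
y[1] = -3*-3 + 2*-3 = 3
y[2] = -3*-3 + -3*-3 + 2*0 = 18
y[3] = -1*-3 + -3*-3 + -3*0 = 12
y[4] = -1*-3 + -1*-3 + -3*0 = 6
y[5] = -1*-3 + -1*0 = 3
y[6] = -1*0 = 0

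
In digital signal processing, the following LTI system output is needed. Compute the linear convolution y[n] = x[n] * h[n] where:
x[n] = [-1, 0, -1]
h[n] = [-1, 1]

y[n] = sum_k x[k]*h[n-k]. Output length = len(x) + len(h) - 1 = 3 + 2 - 1 = 4.
y[0] = -1*-1 = 1
y[1] = 0*-1 + -1*1 = -1
y[2] = -1*-1 + 0*1 = 1
y[3] = -1*1 = -1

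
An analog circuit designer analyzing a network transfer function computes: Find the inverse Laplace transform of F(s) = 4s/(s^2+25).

Standard pair: s/(s^2+w^2) <-> cos(wt)*u(t)
With k=4, w=5: f(t) = 4*cos(5t)*u(t)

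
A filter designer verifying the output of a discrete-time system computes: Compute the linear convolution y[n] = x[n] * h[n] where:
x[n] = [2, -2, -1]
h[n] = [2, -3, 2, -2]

y[n] = sum_k x[k]*h[n-k]. Output length = len(x) + len(h) - 1 = 3 + 4 - 1 = 6.
y[0] = 2*2 = 4
y[1] = -2*2 + 2*-3 = -10
y[2] = -1*2 + -2*-3 + 2*2 = 8
y[3] = -1*-3 + -2*2 + 2*-2 = -5
y[4] = -1*2 + -2*-2 = 2
y[5] = -1*-2 = 2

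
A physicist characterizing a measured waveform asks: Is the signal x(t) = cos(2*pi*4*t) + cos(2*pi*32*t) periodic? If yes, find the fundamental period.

f1 = 4 Hz, f2 = 32 Hz
Period T1 = 1/4, T2 = 1/32
Ratio T1/T2 = 32/4, which is rational.
The signal is periodic with fundamental period T = 1/GCD(4,32) = 1/4 s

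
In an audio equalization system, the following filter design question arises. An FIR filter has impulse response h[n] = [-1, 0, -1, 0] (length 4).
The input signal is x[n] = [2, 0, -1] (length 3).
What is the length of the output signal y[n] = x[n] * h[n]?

For linear convolution, the output length is:
len(y) = len(x) + len(h) - 1 = 3 + 4 - 1 = 6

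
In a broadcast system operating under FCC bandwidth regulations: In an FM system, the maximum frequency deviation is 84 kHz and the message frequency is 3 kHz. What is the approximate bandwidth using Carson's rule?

Carson's rule: BW = 2*(delta_f + f_m)
= 2*(84 + 3) kHz = 174 kHz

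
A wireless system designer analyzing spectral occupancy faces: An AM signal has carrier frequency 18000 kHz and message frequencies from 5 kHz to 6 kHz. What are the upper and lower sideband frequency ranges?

Upper sideband (USB) = fc + [fm_low, fm_high] = 18000 + [5, 6] = [18005, 18006] kHz
Lower sideband (LSB) = fc - [fm_high, fm_low] = 18000 - [6, 5] = [17994, 17995] kHz
Total occupied spectrum: 17994 kHz to 18006 kHz (plus carrier at 18000 kHz)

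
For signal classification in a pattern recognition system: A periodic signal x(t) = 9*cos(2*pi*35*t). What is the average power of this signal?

Average power of A*cos(wt) is A^2/2.
P = 9^2 / 2 = 81/2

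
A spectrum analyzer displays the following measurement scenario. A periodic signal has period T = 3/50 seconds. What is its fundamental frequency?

The fundamental frequency is the reciprocal of the period.
f = 1/T = 1/(3/50) = 50/3 Hz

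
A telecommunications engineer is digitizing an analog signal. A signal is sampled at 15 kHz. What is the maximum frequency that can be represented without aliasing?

The maximum frequency that can be represented without aliasing
is the Nyquist frequency: f_max = f_s / 2 = 15 kHz / 2 = 15/2 kHz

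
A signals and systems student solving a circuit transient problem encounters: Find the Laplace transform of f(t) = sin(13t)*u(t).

Standard pair: sin(wt)*u(t) <-> w/(s^2+w^2)
With w = 13: L{sin(13t)*u(t)} = 13/(s^2+169)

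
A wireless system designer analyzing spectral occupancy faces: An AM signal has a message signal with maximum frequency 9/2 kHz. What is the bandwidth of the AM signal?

In AM (double-sideband), the bandwidth is twice the message frequency.
BW = 2 * f_m = 2 * 9/2 kHz = 9 kHz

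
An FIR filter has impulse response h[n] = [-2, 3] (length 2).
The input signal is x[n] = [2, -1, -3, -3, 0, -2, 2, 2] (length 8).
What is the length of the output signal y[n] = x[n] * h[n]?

For linear convolution, the output length is:
len(y) = len(x) + len(h) - 1 = 8 + 2 - 1 = 9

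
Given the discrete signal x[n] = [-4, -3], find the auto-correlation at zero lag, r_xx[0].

The auto-correlation at zero lag r_xx[0] equals the signal energy.
r_xx[0] = sum of x[n]^2 = (-4)^2 + (-3)^2
= 16 + 9 = 25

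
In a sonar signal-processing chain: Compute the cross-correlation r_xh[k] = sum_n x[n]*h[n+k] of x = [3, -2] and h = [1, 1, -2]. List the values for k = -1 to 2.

Both sequences indexed from 0 and zero outside their support.
Lags with overlap: k = -1 to 2.
  r_xh[-1] = x[1]*h[0] = -2
  r_xh[0] = x[0]*h[0] + x[1]*h[1] = 1
  r_xh[1] = x[0]*h[1] + x[1]*h[2] = 7
  r_xh[2] = x[0]*h[2] = -6
r_xh = [-2, 1, 7, -6] (for k = -1, ..., 2)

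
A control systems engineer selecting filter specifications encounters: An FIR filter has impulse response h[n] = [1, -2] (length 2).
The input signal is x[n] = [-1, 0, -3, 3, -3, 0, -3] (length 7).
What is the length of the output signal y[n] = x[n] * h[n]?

For linear convolution, the output length is:
len(y) = len(x) + len(h) - 1 = 7 + 2 - 1 = 8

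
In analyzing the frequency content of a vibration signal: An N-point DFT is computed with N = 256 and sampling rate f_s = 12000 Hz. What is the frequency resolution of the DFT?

DFT frequency resolution = f_s / N
= 12000 / 256 = 375/8 Hz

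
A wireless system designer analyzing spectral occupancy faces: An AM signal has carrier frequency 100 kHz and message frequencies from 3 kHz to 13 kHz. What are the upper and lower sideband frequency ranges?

Upper sideband (USB) = fc + [fm_low, fm_high] = 100 + [3, 13] = [103, 113] kHz
Lower sideband (LSB) = fc - [fm_high, fm_low] = 100 - [13, 3] = [87, 97] kHz
Total occupied spectrum: 87 kHz to 113 kHz (plus carrier at 100 kHz)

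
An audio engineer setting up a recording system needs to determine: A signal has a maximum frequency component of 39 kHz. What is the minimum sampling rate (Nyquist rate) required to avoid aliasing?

By the Nyquist-Shannon sampling theorem,
the minimum sampling rate (Nyquist rate) must be at least 2 * f_max.
Nyquist rate = 2 * 39 kHz = 78 kHz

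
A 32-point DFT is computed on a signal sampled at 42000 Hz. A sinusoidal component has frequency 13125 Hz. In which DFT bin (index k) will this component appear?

DFT frequency resolution = f_s/N = 42000/32 = 2625/2 Hz
Bin index k = f_signal / resolution = 13125 / 2625/2 = 10
The signal frequency 13125 Hz falls in DFT bin k = 10.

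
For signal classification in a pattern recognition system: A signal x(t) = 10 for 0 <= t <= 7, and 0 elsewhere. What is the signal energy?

Energy = integral of |x(t)|^2 dt over the signal duration
= 10^2 * 7 = 100 * 7 = 700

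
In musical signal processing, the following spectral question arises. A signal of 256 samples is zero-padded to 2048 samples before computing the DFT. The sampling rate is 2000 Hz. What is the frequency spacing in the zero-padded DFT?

Original DFT: N = 256, resolution = f_s/N = 2000/256 = 125/16 Hz
Zero-padded DFT: N = 2048, resolution = f_s/N = 2000/2048 = 125/128 Hz
Zero-padding interpolates the spectrum (finer frequency grid)
but does NOT improve the true spectral resolution (ability to resolve close frequencies).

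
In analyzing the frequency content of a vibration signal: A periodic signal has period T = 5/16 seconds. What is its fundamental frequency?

The fundamental frequency is the reciprocal of the period.
f = 1/T = 1/(5/16) = 16/5 Hz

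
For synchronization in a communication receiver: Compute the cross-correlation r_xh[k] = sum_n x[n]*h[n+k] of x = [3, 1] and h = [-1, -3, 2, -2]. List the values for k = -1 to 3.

Both sequences indexed from 0 and zero outside their support.
Lags with overlap: k = -1 to 3.
  r_xh[-1] = x[1]*h[0] = -1
  r_xh[0] = x[0]*h[0] + x[1]*h[1] = -6
  r_xh[1] = x[0]*h[1] + x[1]*h[2] = -7
  r_xh[2] = x[0]*h[2] + x[1]*h[3] = 4
  r_xh[3] = x[0]*h[3] = -6
r_xh = [-1, -6, -7, 4, -6] (for k = -1, ..., 3)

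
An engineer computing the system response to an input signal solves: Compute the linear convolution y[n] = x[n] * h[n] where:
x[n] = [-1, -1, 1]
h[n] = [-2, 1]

y[n] = sum_k x[k]*h[n-k]. Output length = len(x) + len(h) - 1 = 3 + 2 - 1 = 4.
y[0] = -1*-2 = 2
y[1] = -1*-2 + -1*1 = 1
y[2] = 1*-2 + -1*1 = -3
y[3] = 1*1 = 1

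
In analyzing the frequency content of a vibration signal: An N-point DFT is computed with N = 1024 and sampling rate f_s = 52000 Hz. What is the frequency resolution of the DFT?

DFT frequency resolution = f_s / N
= 52000 / 1024 = 1625/32 Hz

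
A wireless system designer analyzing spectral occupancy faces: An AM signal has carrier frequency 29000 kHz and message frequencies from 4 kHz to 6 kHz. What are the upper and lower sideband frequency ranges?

Upper sideband (USB) = fc + [fm_low, fm_high] = 29000 + [4, 6] = [29004, 29006] kHz
Lower sideband (LSB) = fc - [fm_high, fm_low] = 29000 - [6, 4] = [28994, 28996] kHz
Total occupied spectrum: 28994 kHz to 29006 kHz (plus carrier at 29000 kHz)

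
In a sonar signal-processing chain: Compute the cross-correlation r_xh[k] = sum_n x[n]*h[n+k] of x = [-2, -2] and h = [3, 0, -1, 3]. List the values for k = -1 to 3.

Both sequences indexed from 0 and zero outside their support.
Lags with overlap: k = -1 to 3.
  r_xh[-1] = x[1]*h[0] = -6
  r_xh[0] = x[0]*h[0] + x[1]*h[1] = -6
  r_xh[1] = x[0]*h[1] + x[1]*h[2] = 2
  r_xh[2] = x[0]*h[2] + x[1]*h[3] = -4
  r_xh[3] = x[0]*h[3] = -6
r_xh = [-6, -6, 2, -4, -6] (for k = -1, ..., 3)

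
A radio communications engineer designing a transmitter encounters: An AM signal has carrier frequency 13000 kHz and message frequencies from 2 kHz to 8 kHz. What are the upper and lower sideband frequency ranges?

Upper sideband (USB) = fc + [fm_low, fm_high] = 13000 + [2, 8] = [13002, 13008] kHz
Lower sideband (LSB) = fc - [fm_high, fm_low] = 13000 - [8, 2] = [12992, 12998] kHz
Total occupied spectrum: 12992 kHz to 13008 kHz (plus carrier at 13000 kHz)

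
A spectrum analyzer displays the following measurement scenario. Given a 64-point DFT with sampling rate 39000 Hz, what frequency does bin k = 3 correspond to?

The frequency of DFT bin k is: f_k = k * f_s / N
f_3 = 3 * 39000 / 64 = 14625/8 Hz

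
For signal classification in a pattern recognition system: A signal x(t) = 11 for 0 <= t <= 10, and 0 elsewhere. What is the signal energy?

Energy = integral of |x(t)|^2 dt over the signal duration
= 11^2 * 10 = 121 * 10 = 1210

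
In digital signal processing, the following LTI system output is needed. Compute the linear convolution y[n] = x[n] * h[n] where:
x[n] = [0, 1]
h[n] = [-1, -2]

y[n] = sum_k x[k]*h[n-k]. Output length = len(x) + len(h) - 1 = 2 + 2 - 1 = 3.
y[0] = 0*-1 = 0
y[1] = 1*-1 + 0*-2 = -1
y[2] = 1*-2 = -2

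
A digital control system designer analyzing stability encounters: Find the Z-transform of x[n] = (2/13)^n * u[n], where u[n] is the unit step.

The Z-transform of a^n * u[n] is z/(z-a) for |z| > |a|.
Here a = 2/13, so X(z) = z/(z - (2/13)) = 13z/(13z - 2)
ROC: |z| > 2/13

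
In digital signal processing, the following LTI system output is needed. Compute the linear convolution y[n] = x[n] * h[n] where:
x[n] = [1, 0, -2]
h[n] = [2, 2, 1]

y[n] = sum_k x[k]*h[n-k]. Output length = len(x) + len(h) - 1 = 3 + 3 - 1 = 5.
y[0] = 1*2 = 2
y[1] = 0*2 + 1*2 = 2
y[2] = -2*2 + 0*2 + 1*1 = -3
y[3] = -2*2 + 0*1 = -4
y[4] = -2*1 = -2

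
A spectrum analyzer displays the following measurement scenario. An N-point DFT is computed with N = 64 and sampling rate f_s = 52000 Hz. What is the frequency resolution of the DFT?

DFT frequency resolution = f_s / N
= 52000 / 64 = 1625/2 Hz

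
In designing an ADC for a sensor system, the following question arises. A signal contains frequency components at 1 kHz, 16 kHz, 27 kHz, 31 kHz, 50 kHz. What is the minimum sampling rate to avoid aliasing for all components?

The highest frequency component is f_max = 50 kHz.
Nyquist rate = 2 * f_max = 2 * 50 kHz = 100 kHz.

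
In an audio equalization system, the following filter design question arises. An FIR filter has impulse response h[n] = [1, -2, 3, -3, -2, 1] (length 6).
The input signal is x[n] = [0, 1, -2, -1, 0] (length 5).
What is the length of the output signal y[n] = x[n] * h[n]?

For linear convolution, the output length is:
len(y) = len(x) + len(h) - 1 = 5 + 6 - 1 = 10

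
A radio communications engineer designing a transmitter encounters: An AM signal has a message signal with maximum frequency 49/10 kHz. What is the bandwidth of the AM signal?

In AM (double-sideband), the bandwidth is twice the message frequency.
BW = 2 * f_m = 2 * 49/10 kHz = 49/5 kHz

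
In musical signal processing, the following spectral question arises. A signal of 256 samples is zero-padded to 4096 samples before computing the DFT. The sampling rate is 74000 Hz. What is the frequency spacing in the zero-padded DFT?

Original DFT: N = 256, resolution = f_s/N = 74000/256 = 4625/16 Hz
Zero-padded DFT: N = 4096, resolution = f_s/N = 74000/4096 = 4625/256 Hz
Zero-padding interpolates the spectrum (finer frequency grid)
but does NOT improve the true spectral resolution (ability to resolve close frequencies).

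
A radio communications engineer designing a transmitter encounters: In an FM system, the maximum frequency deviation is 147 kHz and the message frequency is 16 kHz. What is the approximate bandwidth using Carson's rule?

Carson's rule: BW = 2*(delta_f + f_m)
= 2*(147 + 16) kHz = 326 kHz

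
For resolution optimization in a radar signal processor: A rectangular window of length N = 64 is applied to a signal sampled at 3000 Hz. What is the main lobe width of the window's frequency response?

For a rectangular window of length N,
the main lobe width in frequency is 2*f_s/N.
= 2*3000/64 = 375/4 Hz
This determines the minimum frequency separation for resolving two sinusoids.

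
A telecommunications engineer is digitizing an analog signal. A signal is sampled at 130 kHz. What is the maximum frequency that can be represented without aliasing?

The maximum frequency that can be represented without aliasing
is the Nyquist frequency: f_max = f_s / 2 = 130 kHz / 2 = 65 kHz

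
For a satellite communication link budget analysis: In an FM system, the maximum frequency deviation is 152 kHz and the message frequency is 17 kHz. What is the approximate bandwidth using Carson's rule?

Carson's rule: BW = 2*(delta_f + f_m)
= 2*(152 + 17) kHz = 338 kHz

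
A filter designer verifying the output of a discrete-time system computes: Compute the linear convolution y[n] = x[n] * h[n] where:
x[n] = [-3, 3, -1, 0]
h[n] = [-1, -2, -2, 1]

y[n] = sum_k x[k]*h[n-k]. Output length = len(x) + len(h) - 1 = 4 + 4 - 1 = 7.
y[0] = -3*-1 = 3
y[1] = 3*-1 + -3*-2 = 3
y[2] = -1*-1 + 3*-2 + -3*-2 = 1
y[3] = 0*-1 + -1*-2 + 3*-2 + -3*1 = -7
y[4] = 0*-2 + -1*-2 + 3*1 = 5
y[5] = 0*-2 + -1*1 = -1
y[6] = 0*1 = 0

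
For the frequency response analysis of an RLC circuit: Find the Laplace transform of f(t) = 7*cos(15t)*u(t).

Standard pair: cos(wt)*u(t) <-> s/(s^2+w^2)
With w = 15: L{7*cos(15t)*u(t)} = 7s/(s^2+225)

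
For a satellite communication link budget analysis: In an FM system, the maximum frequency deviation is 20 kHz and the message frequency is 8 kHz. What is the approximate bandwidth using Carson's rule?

Carson's rule: BW = 2*(delta_f + f_m)
= 2*(20 + 8) kHz = 56 kHz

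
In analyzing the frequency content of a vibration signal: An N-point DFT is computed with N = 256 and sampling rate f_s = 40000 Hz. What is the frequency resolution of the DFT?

DFT frequency resolution = f_s / N
= 40000 / 256 = 625/4 Hz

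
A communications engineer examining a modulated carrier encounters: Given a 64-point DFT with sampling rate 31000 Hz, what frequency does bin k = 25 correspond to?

The frequency of DFT bin k is: f_k = k * f_s / N
f_25 = 25 * 31000 / 64 = 96875/8 Hz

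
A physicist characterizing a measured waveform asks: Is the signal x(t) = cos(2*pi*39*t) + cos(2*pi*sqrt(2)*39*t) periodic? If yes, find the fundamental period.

f1 = 39 Hz, f2 = 39*sqrt(2) Hz
Ratio f2/f1 = sqrt(2), which is irrational.
Since the frequency ratio is irrational, no common period exists.
The signal is not periodic.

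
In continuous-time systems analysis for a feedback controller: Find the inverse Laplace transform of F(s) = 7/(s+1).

Standard pair: k/(s+a) <-> k*e^(-at)*u(t)
With k=7, a=1: f(t) = 7*e^(-t)*u(t)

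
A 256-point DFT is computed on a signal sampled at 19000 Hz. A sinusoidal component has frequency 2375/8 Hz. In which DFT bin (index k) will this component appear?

DFT frequency resolution = f_s/N = 19000/256 = 2375/32 Hz
Bin index k = f_signal / resolution = 2375/8 / 2375/32 = 4
The signal frequency 2375/8 Hz falls in DFT bin k = 4.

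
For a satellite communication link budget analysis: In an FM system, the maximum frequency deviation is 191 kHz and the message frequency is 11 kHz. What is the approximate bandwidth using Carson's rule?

Carson's rule: BW = 2*(delta_f + f_m)
= 2*(191 + 11) kHz = 404 kHz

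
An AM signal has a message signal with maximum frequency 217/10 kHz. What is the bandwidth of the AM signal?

In AM (double-sideband), the bandwidth is twice the message frequency.
BW = 2 * f_m = 2 * 217/10 kHz = 217/5 kHz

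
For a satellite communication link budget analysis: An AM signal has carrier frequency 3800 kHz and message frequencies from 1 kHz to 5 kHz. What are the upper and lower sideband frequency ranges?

Upper sideband (USB) = fc + [fm_low, fm_high] = 3800 + [1, 5] = [3801, 3805] kHz
Lower sideband (LSB) = fc - [fm_high, fm_low] = 3800 - [5, 1] = [3795, 3799] kHz
Total occupied spectrum: 3795 kHz to 3805 kHz (plus carrier at 3800 kHz)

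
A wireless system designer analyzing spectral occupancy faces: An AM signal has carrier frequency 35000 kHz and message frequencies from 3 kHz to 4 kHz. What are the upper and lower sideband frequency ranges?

Upper sideband (USB) = fc + [fm_low, fm_high] = 35000 + [3, 4] = [35003, 35004] kHz
Lower sideband (LSB) = fc - [fm_high, fm_low] = 35000 - [4, 3] = [34996, 34997] kHz
Total occupied spectrum: 34996 kHz to 35004 kHz (plus carrier at 35000 kHz)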